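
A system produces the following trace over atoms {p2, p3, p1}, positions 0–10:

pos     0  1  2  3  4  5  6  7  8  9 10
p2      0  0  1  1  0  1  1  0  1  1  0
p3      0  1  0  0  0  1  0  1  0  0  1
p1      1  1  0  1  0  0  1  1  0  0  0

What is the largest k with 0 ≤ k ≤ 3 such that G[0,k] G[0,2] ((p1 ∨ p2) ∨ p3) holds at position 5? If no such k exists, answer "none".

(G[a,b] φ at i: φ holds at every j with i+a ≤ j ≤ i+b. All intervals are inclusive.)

3

G[0,2] ((p1 ∨ p2) ∨ p3) must hold from j=5 onward; find where it first fails.
  j=5: holds
  j=6: holds
  j=7: holds
  j=8: holds
Holds through j=8; largest k = 3.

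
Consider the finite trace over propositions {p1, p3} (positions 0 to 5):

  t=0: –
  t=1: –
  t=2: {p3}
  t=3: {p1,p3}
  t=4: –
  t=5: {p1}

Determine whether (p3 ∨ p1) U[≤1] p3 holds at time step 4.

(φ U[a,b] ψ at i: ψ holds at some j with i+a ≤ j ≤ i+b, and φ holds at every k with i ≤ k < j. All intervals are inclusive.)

Need some j in [4,5] with p3, and (p3 ∨ p1) at every k in [4,j-1].
  j=4: p3 false.
  j=5: p3 false.
No j in the window works → until fails.

Does not hold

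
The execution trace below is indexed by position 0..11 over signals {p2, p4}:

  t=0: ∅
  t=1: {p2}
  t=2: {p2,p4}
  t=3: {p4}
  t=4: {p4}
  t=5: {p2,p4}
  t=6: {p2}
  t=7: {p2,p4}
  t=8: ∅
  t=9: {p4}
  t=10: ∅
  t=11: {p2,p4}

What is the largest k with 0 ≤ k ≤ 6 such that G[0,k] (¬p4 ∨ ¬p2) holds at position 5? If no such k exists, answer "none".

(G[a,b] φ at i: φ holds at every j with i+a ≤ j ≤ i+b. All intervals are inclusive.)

none

(¬p4 ∨ ¬p2) must hold from j=5 onward; find where it first fails.
  j=5: fails → no k works.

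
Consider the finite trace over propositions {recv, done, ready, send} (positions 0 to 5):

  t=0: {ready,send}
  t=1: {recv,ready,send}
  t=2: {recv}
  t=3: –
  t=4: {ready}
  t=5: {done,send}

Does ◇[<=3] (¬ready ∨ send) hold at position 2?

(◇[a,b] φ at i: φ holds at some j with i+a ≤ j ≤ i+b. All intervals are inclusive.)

Yes

Check (¬ready ∨ send) at each j in [2,5]:
  j=2: true
  j=3: true
  j=4: false
  j=5: true
Found at j=2 → formula holds.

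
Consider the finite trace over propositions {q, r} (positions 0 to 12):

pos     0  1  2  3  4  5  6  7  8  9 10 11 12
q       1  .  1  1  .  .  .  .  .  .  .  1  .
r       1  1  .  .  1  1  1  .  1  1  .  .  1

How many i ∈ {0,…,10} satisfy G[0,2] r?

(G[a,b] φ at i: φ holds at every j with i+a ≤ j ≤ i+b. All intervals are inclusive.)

1

Evaluate at each i in [0,10]:
  i=0: ✗ (fails at j=2)
  i=1: ✗ (fails at j=2)
  i=2: ✗ (fails at j=2)
  i=3: ✗ (fails at j=3)
  i=4: ✓ (all of [4,6])
  i=5: ✗ (fails at j=7)
  i=6: ✗ (fails at j=7)
  i=7: ✗ (fails at j=7)
  i=8: ✗ (fails at j=10)
  i=9: ✗ (fails at j=10)
  i=10: ✗ (fails at j=10)
Positions where it holds: {4} → 1.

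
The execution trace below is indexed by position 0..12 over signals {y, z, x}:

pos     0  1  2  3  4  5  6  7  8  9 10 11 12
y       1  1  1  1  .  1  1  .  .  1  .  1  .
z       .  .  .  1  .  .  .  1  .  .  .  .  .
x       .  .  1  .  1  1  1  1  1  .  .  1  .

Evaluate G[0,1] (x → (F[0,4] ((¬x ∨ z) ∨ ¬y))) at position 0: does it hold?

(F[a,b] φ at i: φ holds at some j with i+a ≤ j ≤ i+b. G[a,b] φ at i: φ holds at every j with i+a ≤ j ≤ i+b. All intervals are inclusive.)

Holds

Check (x → (F[0,4] ((¬x ∨ z) ∨ ¬y))) at every j in [0,1]:
  j=0: antecedent false → ✓
  j=1: antecedent false → ✓
All positions satisfy it → formula holds.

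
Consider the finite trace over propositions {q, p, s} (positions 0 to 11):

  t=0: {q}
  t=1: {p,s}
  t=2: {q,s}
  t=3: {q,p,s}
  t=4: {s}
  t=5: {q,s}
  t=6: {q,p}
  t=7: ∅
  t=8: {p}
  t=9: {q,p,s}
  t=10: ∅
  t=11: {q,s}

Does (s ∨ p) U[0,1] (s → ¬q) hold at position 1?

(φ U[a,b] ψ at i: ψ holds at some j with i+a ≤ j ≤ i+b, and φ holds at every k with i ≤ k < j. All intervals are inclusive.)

Need some j in [1,2] with (s → ¬q), and (s ∨ p) at every k in [1,j-1].
  j=1: (s → ¬q) holds; no prefix to check → satisfied.

Yes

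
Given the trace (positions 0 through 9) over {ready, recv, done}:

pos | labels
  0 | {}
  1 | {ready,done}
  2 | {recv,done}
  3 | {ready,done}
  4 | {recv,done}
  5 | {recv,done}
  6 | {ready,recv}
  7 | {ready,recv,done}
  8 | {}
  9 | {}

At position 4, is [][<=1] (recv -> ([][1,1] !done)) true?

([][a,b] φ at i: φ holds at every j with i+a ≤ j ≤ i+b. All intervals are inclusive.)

Does not hold

Check (recv -> ([][1,1] !done)) at every j in [4,5]:
  j=4: antecedent true; consequent fails at 5 → ✗
  j=5: antecedent true; consequent holds on [6,6] → ✓
Fails at j=4 → formula fails.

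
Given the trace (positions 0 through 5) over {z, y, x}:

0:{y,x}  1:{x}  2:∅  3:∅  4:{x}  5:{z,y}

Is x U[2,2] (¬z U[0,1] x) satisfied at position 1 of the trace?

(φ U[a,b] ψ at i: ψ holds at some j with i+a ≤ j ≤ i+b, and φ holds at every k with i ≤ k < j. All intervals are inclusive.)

No

Need some j in [3,3] with (¬z U[0,1] x), and x at every k in [1,j-1].
  j=3: (¬z U[0,1] x) holds, but x fails at k=2 → not this j.
No j in the window works → until fails.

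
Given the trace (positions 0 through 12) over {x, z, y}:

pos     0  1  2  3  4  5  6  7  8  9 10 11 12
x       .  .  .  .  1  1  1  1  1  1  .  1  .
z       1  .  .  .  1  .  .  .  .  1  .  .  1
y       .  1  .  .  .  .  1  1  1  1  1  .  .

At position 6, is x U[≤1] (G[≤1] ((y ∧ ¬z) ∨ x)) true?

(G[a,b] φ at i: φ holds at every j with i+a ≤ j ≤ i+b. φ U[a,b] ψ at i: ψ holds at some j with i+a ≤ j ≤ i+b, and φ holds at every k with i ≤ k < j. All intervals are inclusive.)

Need some j in [6,7] with G[≤1] ((y ∧ ¬z) ∨ x), and x at every k in [6,j-1].
  j=6: G[≤1] ((y ∧ ¬z) ∨ x) holds; no prefix to check → satisfied.

Holds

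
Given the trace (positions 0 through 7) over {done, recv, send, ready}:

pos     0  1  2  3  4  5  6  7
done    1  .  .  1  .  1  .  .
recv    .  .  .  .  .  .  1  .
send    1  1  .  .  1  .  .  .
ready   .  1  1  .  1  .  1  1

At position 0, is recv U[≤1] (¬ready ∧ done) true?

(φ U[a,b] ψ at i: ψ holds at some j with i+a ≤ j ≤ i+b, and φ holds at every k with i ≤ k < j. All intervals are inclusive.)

True

Need some j in [0,1] with (¬ready ∧ done), and recv at every k in [0,j-1].
  j=0: (¬ready ∧ done) holds; no prefix to check → satisfied.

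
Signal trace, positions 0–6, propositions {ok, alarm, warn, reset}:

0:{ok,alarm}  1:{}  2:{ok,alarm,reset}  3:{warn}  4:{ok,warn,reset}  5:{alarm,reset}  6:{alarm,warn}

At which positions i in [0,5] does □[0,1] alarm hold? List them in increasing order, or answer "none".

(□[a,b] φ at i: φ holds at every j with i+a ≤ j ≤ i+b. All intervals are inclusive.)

Evaluate at each i in [0,5]:
  i=0: ✗ (fails at j=1)
  i=1: ✗ (fails at j=1)
  i=2: ✗ (fails at j=3)
  i=3: ✗ (fails at j=3)
  i=4: ✗ (fails at j=4)
  i=5: ✓ (all of [5,6])

5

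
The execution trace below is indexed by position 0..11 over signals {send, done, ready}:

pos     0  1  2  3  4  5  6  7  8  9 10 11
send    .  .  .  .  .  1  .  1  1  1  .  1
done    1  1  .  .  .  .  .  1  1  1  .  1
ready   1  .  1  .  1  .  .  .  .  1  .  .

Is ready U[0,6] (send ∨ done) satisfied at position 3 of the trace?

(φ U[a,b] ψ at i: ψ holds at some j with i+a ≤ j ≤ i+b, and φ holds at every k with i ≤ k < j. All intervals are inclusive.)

False

Need some j in [3,9] with (send ∨ done), and ready at every k in [3,j-1].
  j=3: (send ∨ done) false.
  j=4: (send ∨ done) false.
  j=5: (send ∨ done) holds, but ready fails at k=3 → not this j.
  j=6: (send ∨ done) false.
  j=7: (send ∨ done) holds, but ready fails at k=3 → not this j.
  j=8: (send ∨ done) holds, but ready fails at k=3 → not this j.
  j=9: (send ∨ done) holds, but ready fails at k=3 → not this j.
No j in the window works → until fails.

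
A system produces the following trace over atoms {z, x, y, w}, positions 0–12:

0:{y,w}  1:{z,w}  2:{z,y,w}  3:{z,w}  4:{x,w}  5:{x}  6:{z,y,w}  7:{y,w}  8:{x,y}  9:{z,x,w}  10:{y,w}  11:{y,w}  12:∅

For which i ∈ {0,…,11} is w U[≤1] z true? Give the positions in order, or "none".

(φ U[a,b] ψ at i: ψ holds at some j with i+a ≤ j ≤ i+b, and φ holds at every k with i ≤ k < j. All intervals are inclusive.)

0, 1, 2, 3, 6, 9

Evaluate at each i in [0,11]:
  i=0: ✓ (rhs at j=1; lhs holds on [0,0])
  i=1: ✓ (rhs at j=1)
  i=2: ✓ (rhs at j=2)
  i=3: ✓ (rhs at j=3)
  i=4: ✗ (no rhs in [4,5])
  i=5: ✗ (lhs fails at k=5 before rhs at j=6)
  i=6: ✓ (rhs at j=6)
  i=7: ✗ (no rhs in [7,8])
  i=8: ✗ (lhs fails at k=8 before rhs at j=9)
  i=9: ✓ (rhs at j=9)
  i=10: ✗ (no rhs in [10,11])
  i=11: ✗ (no rhs in [11,12])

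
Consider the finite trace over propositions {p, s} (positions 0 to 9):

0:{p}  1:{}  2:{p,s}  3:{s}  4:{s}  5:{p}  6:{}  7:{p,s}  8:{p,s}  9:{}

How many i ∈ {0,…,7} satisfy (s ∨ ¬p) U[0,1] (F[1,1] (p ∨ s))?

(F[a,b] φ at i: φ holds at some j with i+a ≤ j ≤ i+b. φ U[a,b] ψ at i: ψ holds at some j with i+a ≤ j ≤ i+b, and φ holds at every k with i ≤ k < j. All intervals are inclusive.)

6

Evaluate at each i in [0,7]:
  i=0: ✗ (lhs fails at k=0 before rhs at j=1)
  i=1: ✓ (rhs at j=1)
  i=2: ✓ (rhs at j=2)
  i=3: ✓ (rhs at j=3)
  i=4: ✓ (rhs at j=4)
  i=5: ✗ (lhs fails at k=5 before rhs at j=6)
  i=6: ✓ (rhs at j=6)
  i=7: ✓ (rhs at j=7)
Positions where it holds: {1, 2, 3, 4, 6, 7} → 6.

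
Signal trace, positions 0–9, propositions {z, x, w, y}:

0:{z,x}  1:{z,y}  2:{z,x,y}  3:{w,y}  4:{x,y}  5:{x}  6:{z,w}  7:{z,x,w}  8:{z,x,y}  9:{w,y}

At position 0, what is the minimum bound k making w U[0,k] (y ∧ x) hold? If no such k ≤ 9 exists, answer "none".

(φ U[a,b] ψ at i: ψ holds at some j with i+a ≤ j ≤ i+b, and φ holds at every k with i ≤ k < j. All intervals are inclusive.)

none

Need earliest j ≥ 0 with (y ∧ x), and w at every k in [0,j-1].
  j=0: rhs fails.
  j=1: rhs fails.
  j=2: rhs holds but lhs fails at k=0.
  j=3: rhs fails.
  j=4: rhs holds but lhs fails at k=0.
  j=5: rhs fails.
  j=6: rhs fails.
  j=7: rhs fails.
  j=8: rhs holds but lhs fails at k=0.
  j=9: rhs fails.
No witness within the range → none.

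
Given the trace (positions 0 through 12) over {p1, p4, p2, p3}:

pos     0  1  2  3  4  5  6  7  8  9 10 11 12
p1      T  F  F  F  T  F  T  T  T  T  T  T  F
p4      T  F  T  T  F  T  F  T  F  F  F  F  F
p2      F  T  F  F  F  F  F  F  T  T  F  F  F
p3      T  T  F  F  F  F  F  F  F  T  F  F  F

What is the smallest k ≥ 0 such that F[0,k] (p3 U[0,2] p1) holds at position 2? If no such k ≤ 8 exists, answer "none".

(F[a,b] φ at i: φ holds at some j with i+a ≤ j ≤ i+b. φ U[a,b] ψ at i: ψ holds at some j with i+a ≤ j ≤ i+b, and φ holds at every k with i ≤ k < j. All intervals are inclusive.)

Scan j = 2,3,… for (p3 U[0,2] p1):
  j=2: fails
  j=3: fails
  j=4: holds
First hit at j=4, so smallest k = 4-2 = 2.

2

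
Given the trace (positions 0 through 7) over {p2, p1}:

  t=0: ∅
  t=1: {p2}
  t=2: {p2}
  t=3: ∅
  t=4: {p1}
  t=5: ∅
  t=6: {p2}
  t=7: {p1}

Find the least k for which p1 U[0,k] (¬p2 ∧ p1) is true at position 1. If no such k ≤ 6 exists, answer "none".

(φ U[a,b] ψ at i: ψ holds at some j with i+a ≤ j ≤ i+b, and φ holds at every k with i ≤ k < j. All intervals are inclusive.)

Need earliest j ≥ 1 with (¬p2 ∧ p1), and p1 at every k in [1,j-1].
  j=1: rhs fails.
  j=2: rhs fails.
  j=3: rhs fails.
  j=4: rhs holds but lhs fails at k=1.
  j=5: rhs fails.
  j=6: rhs fails.
  j=7: rhs holds but lhs fails at k=1.
No witness within the range → none.

none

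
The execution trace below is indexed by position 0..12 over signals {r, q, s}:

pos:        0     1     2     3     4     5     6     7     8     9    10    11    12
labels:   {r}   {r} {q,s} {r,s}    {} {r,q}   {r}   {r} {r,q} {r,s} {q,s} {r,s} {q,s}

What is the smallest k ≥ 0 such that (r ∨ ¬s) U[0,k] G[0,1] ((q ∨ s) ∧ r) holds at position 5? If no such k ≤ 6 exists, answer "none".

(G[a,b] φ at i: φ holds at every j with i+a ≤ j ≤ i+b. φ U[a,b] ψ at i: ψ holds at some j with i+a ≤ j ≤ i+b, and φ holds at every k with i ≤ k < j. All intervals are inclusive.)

3

Need earliest j ≥ 5 with G[0,1] ((q ∨ s) ∧ r), and (r ∨ ¬s) at every k in [5,j-1].
  j=5: rhs fails.
  j=6: rhs fails.
  j=7: rhs fails.
  j=8: rhs holds; lhs holds on [5,7]. k = 3.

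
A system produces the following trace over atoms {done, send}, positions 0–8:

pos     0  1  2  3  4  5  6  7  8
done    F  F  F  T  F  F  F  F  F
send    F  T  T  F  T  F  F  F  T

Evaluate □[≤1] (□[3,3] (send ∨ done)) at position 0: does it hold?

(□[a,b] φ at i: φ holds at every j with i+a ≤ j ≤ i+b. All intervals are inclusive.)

Yes

Check □[3,3] (send ∨ done) at every j in [0,1]:
  j=0: holds on [3,3]
  j=1: holds on [4,4]
All positions satisfy it → formula holds.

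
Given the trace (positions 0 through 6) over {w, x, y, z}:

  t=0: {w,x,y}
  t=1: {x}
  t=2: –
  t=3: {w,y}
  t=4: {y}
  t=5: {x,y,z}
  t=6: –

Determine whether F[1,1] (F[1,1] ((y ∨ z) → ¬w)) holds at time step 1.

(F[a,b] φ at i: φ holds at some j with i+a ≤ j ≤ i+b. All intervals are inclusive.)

No

Check F[1,1] ((y ∨ z) → ¬w) at each j in [2,2]:
  j=2: fails (none in [3,3])
No position in the window satisfies it → formula fails.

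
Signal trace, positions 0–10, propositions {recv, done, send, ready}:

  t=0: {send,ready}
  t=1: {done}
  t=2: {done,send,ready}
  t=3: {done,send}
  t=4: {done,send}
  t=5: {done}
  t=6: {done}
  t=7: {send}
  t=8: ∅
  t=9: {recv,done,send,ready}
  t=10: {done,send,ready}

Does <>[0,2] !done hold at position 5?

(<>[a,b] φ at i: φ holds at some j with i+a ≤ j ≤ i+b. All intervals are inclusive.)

Check !done at each j in [5,7]:
  j=5: false
  j=6: false
  j=7: true
Found at j=7 → formula holds.

Yes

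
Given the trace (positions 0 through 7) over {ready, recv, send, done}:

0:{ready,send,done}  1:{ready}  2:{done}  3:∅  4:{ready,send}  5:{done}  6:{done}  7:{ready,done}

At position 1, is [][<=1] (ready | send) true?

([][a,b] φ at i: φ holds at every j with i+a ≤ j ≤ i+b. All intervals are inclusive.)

Check (ready | send) at every j in [1,2]:
  j=1: true
  j=2: false
Fails at j=2 → formula fails.

False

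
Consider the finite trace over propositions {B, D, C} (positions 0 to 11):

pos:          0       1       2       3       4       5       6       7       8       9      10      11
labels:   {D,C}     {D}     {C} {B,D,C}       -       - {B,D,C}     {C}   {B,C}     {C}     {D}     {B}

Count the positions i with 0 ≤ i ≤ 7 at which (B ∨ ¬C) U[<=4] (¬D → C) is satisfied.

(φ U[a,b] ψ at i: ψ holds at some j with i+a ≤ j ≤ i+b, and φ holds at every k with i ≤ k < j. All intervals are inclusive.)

Evaluate at each i in [0,7]:
  i=0: ✓ (rhs at j=0)
  i=1: ✓ (rhs at j=1)
  i=2: ✓ (rhs at j=2)
  i=3: ✓ (rhs at j=3)
  i=4: ✓ (rhs at j=6; lhs holds on [4,5])
  i=5: ✓ (rhs at j=6; lhs holds on [5,5])
  i=6: ✓ (rhs at j=6)
  i=7: ✓ (rhs at j=7)
Positions where it holds: {0, 1, 2, 3, 4, 5, 6, 7} → 8.

8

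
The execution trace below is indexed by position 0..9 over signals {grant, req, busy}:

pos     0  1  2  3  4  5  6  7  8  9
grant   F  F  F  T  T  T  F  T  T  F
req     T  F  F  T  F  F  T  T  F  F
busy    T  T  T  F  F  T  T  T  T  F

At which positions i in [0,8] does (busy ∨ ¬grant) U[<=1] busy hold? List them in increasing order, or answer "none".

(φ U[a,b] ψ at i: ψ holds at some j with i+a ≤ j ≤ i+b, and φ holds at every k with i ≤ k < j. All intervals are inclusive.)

0, 1, 2, 5, 6, 7, 8

Evaluate at each i in [0,8]:
  i=0: ✓ (rhs at j=0)
  i=1: ✓ (rhs at j=1)
  i=2: ✓ (rhs at j=2)
  i=3: ✗ (no rhs in [3,4])
  i=4: ✗ (lhs fails at k=4 before rhs at j=5)
  i=5: ✓ (rhs at j=5)
  i=6: ✓ (rhs at j=6)
  i=7: ✓ (rhs at j=7)
  i=8: ✓ (rhs at j=8)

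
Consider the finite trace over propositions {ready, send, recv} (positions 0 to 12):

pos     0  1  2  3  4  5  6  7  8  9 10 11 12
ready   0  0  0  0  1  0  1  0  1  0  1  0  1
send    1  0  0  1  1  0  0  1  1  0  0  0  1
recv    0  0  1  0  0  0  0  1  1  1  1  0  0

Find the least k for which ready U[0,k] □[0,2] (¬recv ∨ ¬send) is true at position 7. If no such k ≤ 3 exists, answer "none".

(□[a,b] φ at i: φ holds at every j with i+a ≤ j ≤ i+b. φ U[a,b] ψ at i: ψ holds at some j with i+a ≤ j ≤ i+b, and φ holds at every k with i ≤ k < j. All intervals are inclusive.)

Need earliest j ≥ 7 with □[0,2] (¬recv ∨ ¬send), and ready at every k in [7,j-1].
  j=7: rhs fails.
  j=8: rhs fails.
  j=9: rhs holds but lhs fails at k=7.
  j=10: rhs holds but lhs fails at k=7.
No witness within the range → none.

none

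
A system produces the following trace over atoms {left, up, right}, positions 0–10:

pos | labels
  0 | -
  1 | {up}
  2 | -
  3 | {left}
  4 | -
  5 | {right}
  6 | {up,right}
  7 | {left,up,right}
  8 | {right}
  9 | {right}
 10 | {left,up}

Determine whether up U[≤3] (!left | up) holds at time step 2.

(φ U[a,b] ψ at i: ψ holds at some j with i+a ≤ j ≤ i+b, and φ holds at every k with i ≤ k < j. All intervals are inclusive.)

Need some j in [2,5] with (!left | up), and up at every k in [2,j-1].
  j=2: (!left | up) holds; no prefix to check → satisfied.

True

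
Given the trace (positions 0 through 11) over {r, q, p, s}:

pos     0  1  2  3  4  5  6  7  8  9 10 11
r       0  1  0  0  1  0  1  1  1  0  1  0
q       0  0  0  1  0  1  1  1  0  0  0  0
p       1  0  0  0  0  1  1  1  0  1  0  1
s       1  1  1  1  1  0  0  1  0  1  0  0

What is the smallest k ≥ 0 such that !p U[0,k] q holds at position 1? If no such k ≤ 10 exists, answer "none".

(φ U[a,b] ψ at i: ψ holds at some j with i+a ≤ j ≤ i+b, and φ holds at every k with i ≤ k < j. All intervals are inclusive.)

Need earliest j ≥ 1 with q, and !p at every k in [1,j-1].
  j=1: rhs fails.
  j=2: rhs fails.
  j=3: rhs holds; lhs holds on [1,2]. k = 2.

2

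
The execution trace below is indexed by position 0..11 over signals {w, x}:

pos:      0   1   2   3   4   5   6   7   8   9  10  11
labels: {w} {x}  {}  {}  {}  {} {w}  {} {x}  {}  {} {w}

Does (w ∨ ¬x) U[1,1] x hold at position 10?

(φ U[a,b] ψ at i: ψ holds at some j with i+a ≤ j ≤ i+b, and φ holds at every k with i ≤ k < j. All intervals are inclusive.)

Need some j in [11,11] with x, and (w ∨ ¬x) at every k in [10,j-1].
  j=11: x false.
No j in the window works → until fails.

False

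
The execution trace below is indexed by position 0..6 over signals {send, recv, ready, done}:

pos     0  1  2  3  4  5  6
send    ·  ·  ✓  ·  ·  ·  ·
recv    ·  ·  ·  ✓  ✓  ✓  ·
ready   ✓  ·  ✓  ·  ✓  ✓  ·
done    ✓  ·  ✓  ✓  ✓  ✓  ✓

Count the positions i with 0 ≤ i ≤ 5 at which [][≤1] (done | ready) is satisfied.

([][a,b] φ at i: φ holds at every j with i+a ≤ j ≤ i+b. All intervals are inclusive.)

4

Evaluate at each i in [0,5]:
  i=0: ✗ (fails at j=1)
  i=1: ✗ (fails at j=1)
  i=2: ✓ (all of [2,3])
  i=3: ✓ (all of [3,4])
  i=4: ✓ (all of [4,5])
  i=5: ✓ (all of [5,6])
Positions where it holds: {2, 3, 4, 5} → 4.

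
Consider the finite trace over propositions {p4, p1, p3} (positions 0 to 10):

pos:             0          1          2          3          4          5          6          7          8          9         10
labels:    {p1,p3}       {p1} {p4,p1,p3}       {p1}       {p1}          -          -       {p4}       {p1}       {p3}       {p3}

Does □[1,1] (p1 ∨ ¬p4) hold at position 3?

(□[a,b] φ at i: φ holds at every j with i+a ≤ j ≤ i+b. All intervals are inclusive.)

Check (p1 ∨ ¬p4) at every j in [4,4]:
  j=4: true
All positions satisfy it → formula holds.

True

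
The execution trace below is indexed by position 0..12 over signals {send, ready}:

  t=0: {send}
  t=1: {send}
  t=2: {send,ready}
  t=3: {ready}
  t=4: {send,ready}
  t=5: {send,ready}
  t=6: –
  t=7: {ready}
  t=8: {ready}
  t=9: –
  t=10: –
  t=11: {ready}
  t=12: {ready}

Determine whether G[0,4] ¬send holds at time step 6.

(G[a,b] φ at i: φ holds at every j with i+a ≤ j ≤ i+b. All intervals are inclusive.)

Check ¬send at every j in [6,10]:
  j=6: true
  j=7: true
  j=8: true
  j=9: true
  j=10: true
All positions satisfy it → formula holds.

True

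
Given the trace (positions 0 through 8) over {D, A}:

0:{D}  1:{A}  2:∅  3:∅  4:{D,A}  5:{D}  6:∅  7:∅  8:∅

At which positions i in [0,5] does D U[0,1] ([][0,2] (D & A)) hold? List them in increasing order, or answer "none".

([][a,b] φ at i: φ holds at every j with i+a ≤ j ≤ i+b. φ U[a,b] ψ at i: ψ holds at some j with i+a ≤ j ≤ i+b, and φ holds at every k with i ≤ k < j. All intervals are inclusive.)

none

Evaluate at each i in [0,5]:
  i=0: ✗ (no rhs in [0,1])
  i=1: ✗ (no rhs in [1,2])
  i=2: ✗ (no rhs in [2,3])
  i=3: ✗ (no rhs in [3,4])
  i=4: ✗ (no rhs in [4,5])
  i=5: ✗ (no rhs in [5,6])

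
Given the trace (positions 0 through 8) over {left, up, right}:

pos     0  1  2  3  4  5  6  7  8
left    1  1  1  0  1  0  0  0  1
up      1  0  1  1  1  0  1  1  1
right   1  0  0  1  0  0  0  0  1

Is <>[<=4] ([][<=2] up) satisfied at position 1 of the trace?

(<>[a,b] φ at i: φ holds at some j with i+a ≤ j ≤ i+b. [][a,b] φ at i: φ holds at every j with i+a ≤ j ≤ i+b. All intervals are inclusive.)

Yes

Check [][<=2] up at each j in [1,5]:
  j=1: fails at 1
  j=2: holds on [2,4]
  j=3: fails at 5
  j=4: fails at 5
  j=5: fails at 5
Found at j=2 → formula holds.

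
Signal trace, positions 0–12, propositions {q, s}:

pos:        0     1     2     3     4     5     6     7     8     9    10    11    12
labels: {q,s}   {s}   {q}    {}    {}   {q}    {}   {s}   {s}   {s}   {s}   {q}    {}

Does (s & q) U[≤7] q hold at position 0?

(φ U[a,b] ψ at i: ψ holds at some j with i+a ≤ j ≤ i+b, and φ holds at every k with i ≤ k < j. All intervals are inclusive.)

Yes

Need some j in [0,7] with q, and (s & q) at every k in [0,j-1].
  j=0: q holds; no prefix to check → satisfied.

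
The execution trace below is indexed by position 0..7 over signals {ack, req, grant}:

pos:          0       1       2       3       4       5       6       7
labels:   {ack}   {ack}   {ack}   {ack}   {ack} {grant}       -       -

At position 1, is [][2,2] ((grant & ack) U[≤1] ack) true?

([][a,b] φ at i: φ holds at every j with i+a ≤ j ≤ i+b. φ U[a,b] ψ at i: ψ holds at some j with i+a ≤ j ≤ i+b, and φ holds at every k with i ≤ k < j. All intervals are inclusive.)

Yes

Check ((grant & ack) U[≤1] ack) at every j in [3,3]:
  j=3: holds
All positions satisfy it → formula holds.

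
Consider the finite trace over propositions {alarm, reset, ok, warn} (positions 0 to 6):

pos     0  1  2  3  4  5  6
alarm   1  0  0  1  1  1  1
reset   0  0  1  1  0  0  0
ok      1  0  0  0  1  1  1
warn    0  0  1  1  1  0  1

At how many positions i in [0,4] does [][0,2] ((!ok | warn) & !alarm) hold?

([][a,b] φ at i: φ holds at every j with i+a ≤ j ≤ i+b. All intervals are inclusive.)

Evaluate at each i in [0,4]:
  i=0: ✗ (fails at j=0)
  i=1: ✗ (fails at j=3)
  i=2: ✗ (fails at j=3)
  i=3: ✗ (fails at j=3)
  i=4: ✗ (fails at j=4)
Positions where it holds: {} → 0.

0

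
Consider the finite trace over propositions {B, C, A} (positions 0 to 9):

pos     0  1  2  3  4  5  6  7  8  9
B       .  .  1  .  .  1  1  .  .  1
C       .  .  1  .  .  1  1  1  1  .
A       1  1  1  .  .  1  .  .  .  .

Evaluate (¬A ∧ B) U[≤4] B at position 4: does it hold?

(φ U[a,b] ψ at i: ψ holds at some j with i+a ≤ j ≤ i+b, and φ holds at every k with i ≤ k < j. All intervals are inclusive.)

Need some j in [4,8] with B, and (¬A ∧ B) at every k in [4,j-1].
  j=4: B false.
  j=5: B holds, but (¬A ∧ B) fails at k=4 → not this j.
  j=6: B holds, but (¬A ∧ B) fails at k=4 → not this j.
  j=7: B false.
  j=8: B false.
No j in the window works → until fails.

False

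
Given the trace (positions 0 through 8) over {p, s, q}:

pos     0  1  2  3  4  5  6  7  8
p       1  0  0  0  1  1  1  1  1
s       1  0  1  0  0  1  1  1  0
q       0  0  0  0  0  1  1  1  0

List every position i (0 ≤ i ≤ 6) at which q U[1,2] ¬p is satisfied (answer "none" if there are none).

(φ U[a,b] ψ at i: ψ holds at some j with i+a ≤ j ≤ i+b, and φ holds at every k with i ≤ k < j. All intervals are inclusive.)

none

Evaluate at each i in [0,6]:
  i=0: ✗ (lhs fails at k=0 before rhs at j=1)
  i=1: ✗ (lhs fails at k=1 before rhs at j=2)
  i=2: ✗ (lhs fails at k=2 before rhs at j=3)
  i=3: ✗ (no rhs in [4,5])
  i=4: ✗ (no rhs in [5,6])
  i=5: ✗ (no rhs in [6,7])
  i=6: ✗ (no rhs in [7,8])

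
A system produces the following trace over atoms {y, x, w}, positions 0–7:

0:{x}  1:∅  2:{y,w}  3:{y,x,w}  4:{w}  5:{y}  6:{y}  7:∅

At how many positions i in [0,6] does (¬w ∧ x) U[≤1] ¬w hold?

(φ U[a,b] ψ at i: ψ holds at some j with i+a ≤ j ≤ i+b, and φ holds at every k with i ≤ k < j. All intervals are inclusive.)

4

Evaluate at each i in [0,6]:
  i=0: ✓ (rhs at j=0)
  i=1: ✓ (rhs at j=1)
  i=2: ✗ (no rhs in [2,3])
  i=3: ✗ (no rhs in [3,4])
  i=4: ✗ (lhs fails at k=4 before rhs at j=5)
  i=5: ✓ (rhs at j=5)
  i=6: ✓ (rhs at j=6)
Positions where it holds: {0, 1, 5, 6} → 4.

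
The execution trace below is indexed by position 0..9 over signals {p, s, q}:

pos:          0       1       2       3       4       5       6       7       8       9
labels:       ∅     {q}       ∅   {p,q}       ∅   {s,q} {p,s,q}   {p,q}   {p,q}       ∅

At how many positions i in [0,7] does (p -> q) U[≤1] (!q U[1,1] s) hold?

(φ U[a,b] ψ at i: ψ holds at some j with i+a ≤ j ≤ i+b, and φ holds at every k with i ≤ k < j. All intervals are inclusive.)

Evaluate at each i in [0,7]:
  i=0: ✗ (no rhs in [0,1])
  i=1: ✗ (no rhs in [1,2])
  i=2: ✗ (no rhs in [2,3])
  i=3: ✓ (rhs at j=4; lhs holds on [3,3])
  i=4: ✓ (rhs at j=4)
  i=5: ✗ (no rhs in [5,6])
  i=6: ✗ (no rhs in [6,7])
  i=7: ✗ (no rhs in [7,8])
Positions where it holds: {3, 4} → 2.

2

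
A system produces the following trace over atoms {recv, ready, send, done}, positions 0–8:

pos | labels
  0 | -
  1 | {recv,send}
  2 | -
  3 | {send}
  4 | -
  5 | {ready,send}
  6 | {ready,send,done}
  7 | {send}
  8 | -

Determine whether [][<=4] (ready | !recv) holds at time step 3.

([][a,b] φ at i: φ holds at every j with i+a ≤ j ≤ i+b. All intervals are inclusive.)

Holds

Check (ready | !recv) at every j in [3,7]:
  j=3: true
  j=4: true
  j=5: true
  j=6: true
  j=7: true
All positions satisfy it → formula holds.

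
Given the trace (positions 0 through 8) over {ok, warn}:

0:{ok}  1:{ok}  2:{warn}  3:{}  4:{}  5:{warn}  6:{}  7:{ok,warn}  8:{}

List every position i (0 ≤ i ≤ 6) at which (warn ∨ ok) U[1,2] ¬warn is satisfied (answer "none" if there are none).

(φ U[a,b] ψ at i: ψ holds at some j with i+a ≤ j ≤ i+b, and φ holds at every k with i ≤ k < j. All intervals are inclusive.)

Evaluate at each i in [0,6]:
  i=0: ✓ (rhs at j=1; lhs holds on [0,0])
  i=1: ✓ (rhs at j=3; lhs holds on [1,2])
  i=2: ✓ (rhs at j=3; lhs holds on [2,2])
  i=3: ✗ (lhs fails at k=3 before rhs at j=4)
  i=4: ✗ (lhs fails at k=4 before rhs at j=6)
  i=5: ✓ (rhs at j=6; lhs holds on [5,5])
  i=6: ✗ (lhs fails at k=6 before rhs at j=8)

0, 1, 2, 5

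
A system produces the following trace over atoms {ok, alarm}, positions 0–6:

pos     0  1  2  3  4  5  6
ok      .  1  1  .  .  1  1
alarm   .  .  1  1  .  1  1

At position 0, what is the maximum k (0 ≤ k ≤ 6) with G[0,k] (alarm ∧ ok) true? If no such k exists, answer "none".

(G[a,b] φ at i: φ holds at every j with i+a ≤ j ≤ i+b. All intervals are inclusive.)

none

(alarm ∧ ok) must hold from j=0 onward; find where it first fails.
  j=0: fails → no k works.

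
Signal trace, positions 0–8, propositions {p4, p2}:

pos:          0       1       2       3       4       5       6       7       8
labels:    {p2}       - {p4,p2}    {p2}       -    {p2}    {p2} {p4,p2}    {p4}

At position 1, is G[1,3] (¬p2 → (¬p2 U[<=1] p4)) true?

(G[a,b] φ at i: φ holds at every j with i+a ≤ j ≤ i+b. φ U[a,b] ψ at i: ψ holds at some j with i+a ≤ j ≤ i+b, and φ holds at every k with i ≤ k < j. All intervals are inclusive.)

Check (¬p2 → (¬p2 U[<=1] p4)) at every j in [2,4]:
  j=2: antecedent false → ✓
  j=3: antecedent false → ✓
  j=4: antecedent true; consequent fails → ✗
Fails at j=4 → formula fails.

False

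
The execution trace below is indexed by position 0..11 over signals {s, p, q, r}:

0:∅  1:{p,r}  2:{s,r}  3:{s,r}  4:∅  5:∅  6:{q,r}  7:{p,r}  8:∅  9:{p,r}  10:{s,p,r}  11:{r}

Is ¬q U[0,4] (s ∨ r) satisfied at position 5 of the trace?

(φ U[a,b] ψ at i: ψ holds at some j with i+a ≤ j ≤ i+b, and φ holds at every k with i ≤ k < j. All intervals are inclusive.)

Need some j in [5,9] with (s ∨ r), and ¬q at every k in [5,j-1].
  j=5: (s ∨ r) false.
  j=6: (s ∨ r) holds; ¬q holds at every k in [5,5] → satisfied.

True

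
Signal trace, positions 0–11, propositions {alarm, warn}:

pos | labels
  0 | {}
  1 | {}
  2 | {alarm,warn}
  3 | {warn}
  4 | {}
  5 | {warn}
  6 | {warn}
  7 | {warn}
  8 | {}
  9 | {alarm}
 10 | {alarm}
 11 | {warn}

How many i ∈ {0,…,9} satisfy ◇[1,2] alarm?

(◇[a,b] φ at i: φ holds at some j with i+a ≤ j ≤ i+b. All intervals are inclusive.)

5

Evaluate at each i in [0,9]:
  i=0: ✓ (witness j=2)
  i=1: ✓ (witness j=2)
  i=2: ✗ (none in [3,4])
  i=3: ✗ (none in [4,5])
  i=4: ✗ (none in [5,6])
  i=5: ✗ (none in [6,7])
  i=6: ✗ (none in [7,8])
  i=7: ✓ (witness j=9)
  i=8: ✓ (witness j=9)
  i=9: ✓ (witness j=10)
Positions where it holds: {0, 1, 7, 8, 9} → 5.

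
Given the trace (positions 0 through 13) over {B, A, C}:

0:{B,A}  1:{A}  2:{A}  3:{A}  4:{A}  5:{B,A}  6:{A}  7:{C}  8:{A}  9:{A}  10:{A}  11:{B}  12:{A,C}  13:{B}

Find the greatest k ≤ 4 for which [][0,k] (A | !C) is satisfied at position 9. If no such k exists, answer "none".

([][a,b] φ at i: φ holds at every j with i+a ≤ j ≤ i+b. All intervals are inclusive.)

4

(A | !C) must hold from j=9 onward; find where it first fails.
  j=9: holds
  j=10: holds
  j=11: holds
  j=12: holds
  j=13: holds
Holds through j=13; largest k = 4.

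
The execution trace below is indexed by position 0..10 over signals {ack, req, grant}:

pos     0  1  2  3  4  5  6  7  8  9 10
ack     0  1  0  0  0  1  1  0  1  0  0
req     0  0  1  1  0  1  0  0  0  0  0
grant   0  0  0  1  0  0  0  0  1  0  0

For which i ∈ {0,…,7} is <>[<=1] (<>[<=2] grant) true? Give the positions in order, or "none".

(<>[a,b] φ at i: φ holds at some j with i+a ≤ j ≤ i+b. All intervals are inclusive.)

0, 1, 2, 3, 5, 6, 7

Evaluate at each i in [0,7]:
  i=0: ✓ (witness j=1)
  i=1: ✓ (witness j=1)
  i=2: ✓ (witness j=2)
  i=3: ✓ (witness j=3)
  i=4: ✗ (none in [4,5])
  i=5: ✓ (witness j=6)
  i=6: ✓ (witness j=6)
  i=7: ✓ (witness j=7)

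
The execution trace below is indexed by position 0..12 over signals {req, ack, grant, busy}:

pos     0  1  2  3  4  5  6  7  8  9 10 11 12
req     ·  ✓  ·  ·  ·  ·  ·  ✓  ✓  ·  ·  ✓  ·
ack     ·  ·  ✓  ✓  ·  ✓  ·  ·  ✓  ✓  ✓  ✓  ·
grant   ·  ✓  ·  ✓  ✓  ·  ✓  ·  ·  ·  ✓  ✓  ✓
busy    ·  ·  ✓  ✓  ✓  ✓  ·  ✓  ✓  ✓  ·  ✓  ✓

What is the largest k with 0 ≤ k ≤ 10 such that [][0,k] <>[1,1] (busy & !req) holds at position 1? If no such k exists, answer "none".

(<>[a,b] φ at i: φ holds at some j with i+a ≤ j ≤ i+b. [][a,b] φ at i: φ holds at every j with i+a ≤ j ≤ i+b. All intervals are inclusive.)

3

<>[1,1] (busy & !req) must hold from j=1 onward; find where it first fails.
  j=1: holds
  j=2: holds
  j=3: holds
  j=4: holds
  j=5: fails
Holds on [1,4], so largest k = 3.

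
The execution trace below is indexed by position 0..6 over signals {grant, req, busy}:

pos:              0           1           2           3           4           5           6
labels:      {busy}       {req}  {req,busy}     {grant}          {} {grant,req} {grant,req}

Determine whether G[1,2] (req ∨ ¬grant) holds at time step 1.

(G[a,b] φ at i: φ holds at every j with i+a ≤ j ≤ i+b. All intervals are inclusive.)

Check (req ∨ ¬grant) at every j in [2,3]:
  j=2: true
  j=3: false
Fails at j=3 → formula fails.

False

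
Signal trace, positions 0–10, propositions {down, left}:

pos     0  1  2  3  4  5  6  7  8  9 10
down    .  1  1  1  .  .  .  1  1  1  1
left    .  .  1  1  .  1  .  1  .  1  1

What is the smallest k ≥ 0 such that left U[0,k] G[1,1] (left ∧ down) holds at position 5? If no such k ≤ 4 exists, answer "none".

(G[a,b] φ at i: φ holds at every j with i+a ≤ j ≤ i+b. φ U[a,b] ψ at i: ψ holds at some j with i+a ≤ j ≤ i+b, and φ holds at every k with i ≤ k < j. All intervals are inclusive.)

Need earliest j ≥ 5 with G[1,1] (left ∧ down), and left at every k in [5,j-1].
  j=5: rhs fails.
  j=6: rhs holds; lhs holds on [5,5]. k = 1.

1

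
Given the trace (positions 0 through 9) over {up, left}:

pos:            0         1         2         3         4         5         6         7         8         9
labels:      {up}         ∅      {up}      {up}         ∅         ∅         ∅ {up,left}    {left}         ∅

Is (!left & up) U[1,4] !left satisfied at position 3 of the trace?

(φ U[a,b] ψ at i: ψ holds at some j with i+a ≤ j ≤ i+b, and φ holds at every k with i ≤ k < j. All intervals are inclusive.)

True

Need some j in [4,7] with !left, and (!left & up) at every k in [3,j-1].
  j=4: !left holds; (!left & up) holds at every k in [3,3] → satisfied.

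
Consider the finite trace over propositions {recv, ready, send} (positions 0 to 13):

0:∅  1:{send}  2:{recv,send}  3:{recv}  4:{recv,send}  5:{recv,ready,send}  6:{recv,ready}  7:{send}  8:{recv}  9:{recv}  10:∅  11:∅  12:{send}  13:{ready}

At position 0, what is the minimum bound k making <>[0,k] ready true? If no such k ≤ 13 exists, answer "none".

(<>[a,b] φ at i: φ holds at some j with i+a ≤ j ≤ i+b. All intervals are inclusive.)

5

Scan j = 0,1,… for ready:
  j=0: fails
  j=1: fails
  j=2: fails
  j=3: fails
  j=4: fails
  j=5: holds
First hit at j=5, so smallest k = 5-0 = 5.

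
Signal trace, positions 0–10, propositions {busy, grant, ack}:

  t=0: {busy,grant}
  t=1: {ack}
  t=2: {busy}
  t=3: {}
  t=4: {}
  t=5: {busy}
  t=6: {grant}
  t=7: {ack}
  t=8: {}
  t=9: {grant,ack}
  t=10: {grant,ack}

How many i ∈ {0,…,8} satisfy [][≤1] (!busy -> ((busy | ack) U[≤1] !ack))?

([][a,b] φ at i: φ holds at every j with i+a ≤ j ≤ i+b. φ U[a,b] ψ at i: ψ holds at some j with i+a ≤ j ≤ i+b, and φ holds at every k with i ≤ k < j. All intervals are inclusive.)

Evaluate at each i in [0,8]:
  i=0: ✓ (all of [0,1])
  i=1: ✓ (all of [1,2])
  i=2: ✓ (all of [2,3])
  i=3: ✓ (all of [3,4])
  i=4: ✓ (all of [4,5])
  i=5: ✓ (all of [5,6])
  i=6: ✓ (all of [6,7])
  i=7: ✓ (all of [7,8])
  i=8: ✗ (fails at j=9)
Positions where it holds: {0, 1, 2, 3, 4, 5, 6, 7} → 8.

8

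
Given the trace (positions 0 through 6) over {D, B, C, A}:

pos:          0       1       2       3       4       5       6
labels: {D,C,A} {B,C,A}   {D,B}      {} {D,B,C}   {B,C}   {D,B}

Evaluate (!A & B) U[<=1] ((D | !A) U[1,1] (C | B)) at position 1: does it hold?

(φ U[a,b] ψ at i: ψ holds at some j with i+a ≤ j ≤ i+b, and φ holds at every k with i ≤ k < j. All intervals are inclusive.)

Need some j in [1,2] with ((D | !A) U[1,1] (C | B)), and (!A & B) at every k in [1,j-1].
  j=1: ((D | !A) U[1,1] (C | B)) — fails.
  j=2: ((D | !A) U[1,1] (C | B)) — fails.
No j in the window works → until fails.

No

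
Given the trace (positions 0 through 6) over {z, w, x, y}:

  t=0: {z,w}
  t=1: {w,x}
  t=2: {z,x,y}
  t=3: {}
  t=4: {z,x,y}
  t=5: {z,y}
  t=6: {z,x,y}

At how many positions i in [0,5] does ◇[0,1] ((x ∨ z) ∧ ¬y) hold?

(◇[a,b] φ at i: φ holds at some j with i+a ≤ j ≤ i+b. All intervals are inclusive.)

2

Evaluate at each i in [0,5]:
  i=0: ✓ (witness j=0)
  i=1: ✓ (witness j=1)
  i=2: ✗ (none in [2,3])
  i=3: ✗ (none in [3,4])
  i=4: ✗ (none in [4,5])
  i=5: ✗ (none in [5,6])
Positions where it holds: {0, 1} → 2.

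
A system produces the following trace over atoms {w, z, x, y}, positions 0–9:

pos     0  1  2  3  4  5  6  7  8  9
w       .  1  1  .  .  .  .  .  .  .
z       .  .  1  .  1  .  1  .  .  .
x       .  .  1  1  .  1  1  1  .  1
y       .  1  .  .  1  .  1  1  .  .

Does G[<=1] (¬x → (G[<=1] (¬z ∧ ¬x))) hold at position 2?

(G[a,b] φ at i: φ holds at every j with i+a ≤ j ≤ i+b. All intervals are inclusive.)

Check (¬x → (G[<=1] (¬z ∧ ¬x))) at every j in [2,3]:
  j=2: antecedent false → ✓
  j=3: antecedent false → ✓
All positions satisfy it → formula holds.

Holds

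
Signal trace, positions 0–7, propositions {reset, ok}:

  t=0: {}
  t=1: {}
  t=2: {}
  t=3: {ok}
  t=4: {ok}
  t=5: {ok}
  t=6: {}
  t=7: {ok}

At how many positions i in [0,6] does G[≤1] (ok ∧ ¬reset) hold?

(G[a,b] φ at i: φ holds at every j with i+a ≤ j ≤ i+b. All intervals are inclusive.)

Evaluate at each i in [0,6]:
  i=0: ✗ (fails at j=0)
  i=1: ✗ (fails at j=1)
  i=2: ✗ (fails at j=2)
  i=3: ✓ (all of [3,4])
  i=4: ✓ (all of [4,5])
  i=5: ✗ (fails at j=6)
  i=6: ✗ (fails at j=6)
Positions where it holds: {3, 4} → 2.

2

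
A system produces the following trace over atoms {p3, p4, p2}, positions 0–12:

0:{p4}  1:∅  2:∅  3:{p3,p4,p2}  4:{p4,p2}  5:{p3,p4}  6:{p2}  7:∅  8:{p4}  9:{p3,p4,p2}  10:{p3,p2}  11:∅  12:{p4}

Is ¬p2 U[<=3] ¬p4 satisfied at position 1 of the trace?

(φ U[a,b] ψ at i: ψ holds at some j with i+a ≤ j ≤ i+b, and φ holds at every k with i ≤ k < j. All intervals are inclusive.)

Yes

Need some j in [1,4] with ¬p4, and ¬p2 at every k in [1,j-1].
  j=1: ¬p4 holds; no prefix to check → satisfied.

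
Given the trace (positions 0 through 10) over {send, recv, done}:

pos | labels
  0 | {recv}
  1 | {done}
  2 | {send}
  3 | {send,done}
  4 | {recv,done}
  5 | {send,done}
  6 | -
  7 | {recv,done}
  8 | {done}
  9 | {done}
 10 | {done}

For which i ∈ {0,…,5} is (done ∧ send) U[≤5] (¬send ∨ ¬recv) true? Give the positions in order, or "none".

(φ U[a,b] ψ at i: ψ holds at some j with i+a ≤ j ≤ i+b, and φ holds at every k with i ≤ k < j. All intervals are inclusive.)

Evaluate at each i in [0,5]:
  i=0: ✓ (rhs at j=0)
  i=1: ✓ (rhs at j=1)
  i=2: ✓ (rhs at j=2)
  i=3: ✓ (rhs at j=3)
  i=4: ✓ (rhs at j=4)
  i=5: ✓ (rhs at j=5)

0, 1, 2, 3, 4, 5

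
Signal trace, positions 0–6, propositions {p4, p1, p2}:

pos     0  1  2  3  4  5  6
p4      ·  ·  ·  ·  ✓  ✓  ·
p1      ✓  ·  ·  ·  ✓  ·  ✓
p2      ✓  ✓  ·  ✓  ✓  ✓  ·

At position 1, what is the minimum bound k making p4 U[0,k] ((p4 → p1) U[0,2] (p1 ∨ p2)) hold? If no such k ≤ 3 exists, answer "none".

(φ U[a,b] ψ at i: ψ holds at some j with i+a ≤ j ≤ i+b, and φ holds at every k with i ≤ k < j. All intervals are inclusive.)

Need earliest j ≥ 1 with ((p4 → p1) U[0,2] (p1 ∨ p2)), and p4 at every k in [1,j-1].
  j=1: rhs holds (empty prefix). k = 0.

0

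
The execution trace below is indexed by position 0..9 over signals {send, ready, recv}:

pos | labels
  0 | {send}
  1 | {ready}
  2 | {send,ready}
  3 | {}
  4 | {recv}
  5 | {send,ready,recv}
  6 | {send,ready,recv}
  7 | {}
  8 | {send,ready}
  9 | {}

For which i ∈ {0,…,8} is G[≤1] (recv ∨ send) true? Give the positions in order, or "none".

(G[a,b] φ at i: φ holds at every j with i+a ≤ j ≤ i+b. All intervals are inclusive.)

Evaluate at each i in [0,8]:
  i=0: ✗ (fails at j=1)
  i=1: ✗ (fails at j=1)
  i=2: ✗ (fails at j=3)
  i=3: ✗ (fails at j=3)
  i=4: ✓ (all of [4,5])
  i=5: ✓ (all of [5,6])
  i=6: ✗ (fails at j=7)
  i=7: ✗ (fails at j=7)
  i=8: ✗ (fails at j=9)

4, 5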